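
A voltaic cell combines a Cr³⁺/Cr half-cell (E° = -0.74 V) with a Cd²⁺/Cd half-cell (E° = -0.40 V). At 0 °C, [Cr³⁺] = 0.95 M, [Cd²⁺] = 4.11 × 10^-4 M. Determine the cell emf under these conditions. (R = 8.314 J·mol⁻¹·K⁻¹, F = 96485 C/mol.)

0.249 V

The Cd²⁺/Cd couple has the higher reduction potential and acts as the cathode, so E°_cell = -0.40 − (-0.74) = 0.34 V.
Balancing electrons gives n = 6; the reaction quotient is Q = [Cr³⁺]^2/[Cd²⁺]^3 = 1.3 × 10^10.
E = E° − (RT/nF) ln Q = 0.34 − (8.314×273)/(6×96485) × (23.288) = 0.340 − 0.091 = 0.249 V.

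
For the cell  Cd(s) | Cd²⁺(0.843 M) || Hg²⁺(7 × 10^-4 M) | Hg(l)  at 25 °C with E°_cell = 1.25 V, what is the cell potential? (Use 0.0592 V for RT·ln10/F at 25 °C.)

1.16 V

Balancing electrons gives n = 2; the reaction quotient is Q = [Cd²⁺]/[Hg²⁺] = 1200.
At 25 °C, E = E° − (0.0592/n) log Q = 1.25 − (0.0592/2)(3.081) = 1.250 − 0.091 = 1.159 V.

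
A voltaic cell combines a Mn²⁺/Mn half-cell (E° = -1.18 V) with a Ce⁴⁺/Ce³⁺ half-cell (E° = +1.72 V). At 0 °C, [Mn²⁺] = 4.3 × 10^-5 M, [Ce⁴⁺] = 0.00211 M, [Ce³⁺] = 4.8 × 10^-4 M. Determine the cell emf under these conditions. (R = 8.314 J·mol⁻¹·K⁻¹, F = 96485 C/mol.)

3.05 V

The Ce⁴⁺/Ce³⁺ couple has the higher reduction potential and acts as the cathode, so E°_cell = +1.72 − (-1.18) = 2.90 V.
Balancing electrons gives n = 2; the reaction quotient is Q = [Mn²⁺]·[Ce³⁺]^2/[Ce⁴⁺]^2 = 2.23 × 10^-6.
E = E° − (RT/nF) ln Q = 2.90 − (8.314×273)/(2×96485) × (-13.016) = 2.900 + 0.153 = 3.053 V.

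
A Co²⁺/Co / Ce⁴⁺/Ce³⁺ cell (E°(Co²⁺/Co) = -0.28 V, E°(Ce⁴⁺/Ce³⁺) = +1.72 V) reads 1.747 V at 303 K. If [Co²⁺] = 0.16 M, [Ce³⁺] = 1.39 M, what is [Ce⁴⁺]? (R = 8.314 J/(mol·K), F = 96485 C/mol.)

From the Nernst equation, ln Q = nF(E° − E)/RT = 2×96485×(2.00 − 1.747)/(8.314×303) = 19.380, so Q = 2.61 × 10^8.
With Q = [Co²⁺]·[Ce³⁺]^2/[Ce⁴⁺]^2 and the known concentrations, [Ce⁴⁺]^2 in the denominator gives [Ce⁴⁺] = 3.4 × 10^-5 M.

3.4 × 10^-5 M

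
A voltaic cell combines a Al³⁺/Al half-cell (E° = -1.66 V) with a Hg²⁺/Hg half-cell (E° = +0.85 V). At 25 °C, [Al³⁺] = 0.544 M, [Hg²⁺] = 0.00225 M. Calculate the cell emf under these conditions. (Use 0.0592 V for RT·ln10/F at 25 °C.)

2.44 V

The Hg²⁺/Hg couple has the higher reduction potential and acts as the cathode, so E°_cell = +0.85 − (-1.66) = 2.51 V.
Balancing electrons gives n = 6; the reaction quotient is Q = [Al³⁺]^2/[Hg²⁺]^3 = 2.6 × 10^7.
At 25 °C, E = E° − (0.0592/n) log Q = 2.51 − (0.0592/6)(7.415) = 2.510 − 0.073 = 2.437 V.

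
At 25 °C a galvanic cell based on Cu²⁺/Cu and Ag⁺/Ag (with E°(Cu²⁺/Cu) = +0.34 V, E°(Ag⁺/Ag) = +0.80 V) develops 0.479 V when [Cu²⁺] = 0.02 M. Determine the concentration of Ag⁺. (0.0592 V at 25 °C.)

From the Nernst equation, log Q = n(E° − E)/0.0592 = 2(0.46 − 0.479)/0.0592 = -0.642, so Q = 0.228.
With Q = [Cu²⁺]/[Ag⁺]^2 and the known concentrations, [Ag⁺]^2 in the denominator gives [Ag⁺] = 0.3 M.

0.3 M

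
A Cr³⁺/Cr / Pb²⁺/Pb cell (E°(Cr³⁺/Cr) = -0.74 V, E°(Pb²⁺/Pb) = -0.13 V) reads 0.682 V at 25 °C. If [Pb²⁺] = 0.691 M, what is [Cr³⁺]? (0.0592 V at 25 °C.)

From the Nernst equation, log Q = n(E° − E)/0.0592 = 6(0.61 − 0.682)/0.0592 = -7.297, so Q = 5.04 × 10^-8.
With Q = [Cr³⁺]^2/[Pb²⁺]^3 and the known concentrations, [Cr³⁺]^2 in the numerator gives [Cr³⁺] = 1.3 × 10^-4 M.

1.3 × 10^-4 M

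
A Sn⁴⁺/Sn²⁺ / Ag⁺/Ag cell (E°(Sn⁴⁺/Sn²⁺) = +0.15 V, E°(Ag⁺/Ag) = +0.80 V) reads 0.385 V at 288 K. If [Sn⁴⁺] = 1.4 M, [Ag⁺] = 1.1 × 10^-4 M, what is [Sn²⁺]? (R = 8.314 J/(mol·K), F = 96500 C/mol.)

0.061 M

From the Nernst equation, ln Q = nF(E° − E)/RT = 2×96500×(0.65 − 0.385)/(8.314×288) = 21.360, so Q = 1.89 × 10^9.
With Q = [Sn⁴⁺]/([Sn²⁺]·[Ag⁺]^2) and the known concentrations, [Sn²⁺] in the denominator gives [Sn²⁺] = 0.061 M.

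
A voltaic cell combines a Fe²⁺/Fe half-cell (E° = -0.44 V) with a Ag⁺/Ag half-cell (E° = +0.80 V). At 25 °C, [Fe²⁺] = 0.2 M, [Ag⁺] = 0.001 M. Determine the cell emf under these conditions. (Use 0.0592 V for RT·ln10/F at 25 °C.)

The Ag⁺/Ag couple has the higher reduction potential and acts as the cathode, so E°_cell = +0.80 − (-0.44) = 1.24 V.
Balancing electrons gives n = 2; the reaction quotient is Q = [Fe²⁺]/[Ag⁺]^2 = 2 × 10^5.
At 25 °C, E = E° − (0.0592/n) log Q = 1.24 − (0.0592/2)(5.301) = 1.240 − 0.157 = 1.083 V.

1.08 V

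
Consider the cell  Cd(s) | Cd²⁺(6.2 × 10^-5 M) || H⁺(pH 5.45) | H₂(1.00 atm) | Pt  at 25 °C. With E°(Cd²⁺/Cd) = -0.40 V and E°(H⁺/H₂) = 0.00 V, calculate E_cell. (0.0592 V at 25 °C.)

0.20 V

The hydrogen couple is the cathode, so E°_cell = 0.40 V; n = 2.
[H⁺] = 10^(−5.45) = 3.5 × 10^-6 M, and Q = [Cd²⁺]·P(H₂) / [H⁺]^2 = 4.92 × 10^6.
E = E° − (0.0592/2) log Q = 0.40 − (0.0592/2)(6.692) = 0.202 V.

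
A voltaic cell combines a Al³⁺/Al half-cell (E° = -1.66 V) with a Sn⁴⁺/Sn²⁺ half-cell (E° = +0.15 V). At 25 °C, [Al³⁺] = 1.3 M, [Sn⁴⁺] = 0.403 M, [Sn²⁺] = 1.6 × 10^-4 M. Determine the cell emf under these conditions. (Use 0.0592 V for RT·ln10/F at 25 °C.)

1.91 V

The Sn⁴⁺/Sn²⁺ couple has the higher reduction potential and acts as the cathode, so E°_cell = +0.15 − (-1.66) = 1.81 V.
Balancing electrons gives n = 6; the reaction quotient is Q = [Al³⁺]^2·[Sn²⁺]^3/[Sn⁴⁺]^3 = 1.06 × 10^-10.
At 25 °C, E = E° − (0.0592/n) log Q = 1.81 − (0.0592/6)(-9.976) = 1.810 + 0.098 = 1.908 V.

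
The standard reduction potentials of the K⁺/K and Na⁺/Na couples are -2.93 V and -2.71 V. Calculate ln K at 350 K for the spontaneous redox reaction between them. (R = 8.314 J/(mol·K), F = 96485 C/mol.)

ln K = 7.3

E°_cell = -2.71 − (-2.93) = 0.22 V, with n = 1 electron transferred.
At equilibrium E = 0, so the Nernst equation gives ln K = nFE°/RT = (1)(96485)(0.22)/((8.314)(350)) = 7.29.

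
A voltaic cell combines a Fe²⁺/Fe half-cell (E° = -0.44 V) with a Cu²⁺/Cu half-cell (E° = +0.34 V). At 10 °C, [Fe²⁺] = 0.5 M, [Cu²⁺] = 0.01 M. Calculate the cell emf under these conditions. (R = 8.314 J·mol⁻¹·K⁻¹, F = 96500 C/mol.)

0.732 V

The Cu²⁺/Cu couple has the higher reduction potential and acts as the cathode, so E°_cell = +0.34 − (-0.44) = 0.78 V.
Balancing electrons gives n = 2; the reaction quotient is Q = [Fe²⁺]/[Cu²⁺] = 50.0.
E = E° − (RT/nF) ln Q = 0.78 − (8.314×283)/(2×96500) × (3.912) = 0.780 − 0.048 = 0.732 V.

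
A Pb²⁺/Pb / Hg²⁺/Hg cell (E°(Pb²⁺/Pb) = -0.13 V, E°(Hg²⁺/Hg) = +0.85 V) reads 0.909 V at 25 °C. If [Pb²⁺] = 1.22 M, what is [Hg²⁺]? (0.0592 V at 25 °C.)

0.0049 M

From the Nernst equation, log Q = n(E° − E)/0.0592 = 2(0.98 − 0.909)/0.0592 = 2.399, so Q = 250.
With Q = [Pb²⁺]/[Hg²⁺] and the known concentrations, [Hg²⁺] in the denominator gives [Hg²⁺] = 0.0049 M.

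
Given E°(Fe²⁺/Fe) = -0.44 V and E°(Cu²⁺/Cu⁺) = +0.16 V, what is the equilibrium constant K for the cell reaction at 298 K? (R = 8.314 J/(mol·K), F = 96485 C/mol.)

E°_cell = +0.16 − (-0.44) = 0.60 V, with n = 2 electrons transferred.
At equilibrium E = 0, so the Nernst equation gives ln K = nFE°/RT = (2)(96485)(0.60)/((8.314)(298)) = 46.73.
K = e^46.73 = 2 × 10^20.

2 × 10^20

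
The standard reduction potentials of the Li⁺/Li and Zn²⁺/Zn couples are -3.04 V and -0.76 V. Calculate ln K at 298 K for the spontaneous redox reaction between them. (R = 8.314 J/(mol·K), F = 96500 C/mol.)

E°_cell = -0.76 − (-3.04) = 2.28 V, with n = 2 electrons transferred.
At equilibrium E = 0, so the Nernst equation gives ln K = nFE°/RT = (2)(96500)(2.28)/((8.314)(298)) = 177.61.

ln K = 177.6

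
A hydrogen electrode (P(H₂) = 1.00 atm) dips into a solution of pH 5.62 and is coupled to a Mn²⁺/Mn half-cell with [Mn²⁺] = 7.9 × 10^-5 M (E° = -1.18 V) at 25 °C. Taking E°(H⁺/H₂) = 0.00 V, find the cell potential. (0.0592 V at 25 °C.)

The hydrogen couple is the cathode, so E°_cell = 1.18 V; n = 2.
[H⁺] = 10^(−5.62) = 2.4 × 10^-6 M, and Q = [Mn²⁺]·P(H₂) / [H⁺]^2 = 1.37 × 10^7.
E = E° − (0.0592/2) log Q = 1.18 − (0.0592/2)(7.138) = 0.969 V.

0.97 V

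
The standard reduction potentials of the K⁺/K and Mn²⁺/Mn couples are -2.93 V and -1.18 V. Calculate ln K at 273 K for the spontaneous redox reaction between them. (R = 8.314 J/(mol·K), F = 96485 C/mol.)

ln K = 148.8

E°_cell = -1.18 − (-2.93) = 1.75 V, with n = 2 electrons transferred.
At equilibrium E = 0, so the Nernst equation gives ln K = nFE°/RT = (2)(96485)(1.75)/((8.314)(273)) = 148.78.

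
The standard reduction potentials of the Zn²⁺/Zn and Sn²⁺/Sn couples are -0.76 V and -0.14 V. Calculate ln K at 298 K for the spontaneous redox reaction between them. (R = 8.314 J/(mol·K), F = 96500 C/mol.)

ln K = 48.3

E°_cell = -0.14 − (-0.76) = 0.62 V, with n = 2 electrons transferred.
At equilibrium E = 0, so the Nernst equation gives ln K = nFE°/RT = (2)(96500)(0.62)/((8.314)(298)) = 48.30.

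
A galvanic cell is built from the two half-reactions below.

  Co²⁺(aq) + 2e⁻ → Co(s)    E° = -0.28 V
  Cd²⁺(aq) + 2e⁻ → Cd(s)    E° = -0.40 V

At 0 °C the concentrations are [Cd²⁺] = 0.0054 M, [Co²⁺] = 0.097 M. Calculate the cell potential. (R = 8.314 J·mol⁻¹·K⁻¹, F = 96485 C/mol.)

0.154 V

The Co²⁺/Co couple has the higher reduction potential and acts as the cathode, so E°_cell = -0.28 − (-0.40) = 0.12 V.
Balancing electrons gives n = 2; the reaction quotient is Q = [Cd²⁺]/[Co²⁺] = 0.0557.
E = E° − (RT/nF) ln Q = 0.12 − (8.314×273)/(2×96485) × (-2.888) = 0.120 + 0.034 = 0.154 V.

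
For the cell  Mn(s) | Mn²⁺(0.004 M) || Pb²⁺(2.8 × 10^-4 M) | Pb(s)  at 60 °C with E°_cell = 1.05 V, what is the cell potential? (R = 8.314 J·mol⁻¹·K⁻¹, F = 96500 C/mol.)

Balancing electrons gives n = 2; the reaction quotient is Q = [Mn²⁺]/[Pb²⁺] = 14.3.
E = E° − (RT/nF) ln Q = 1.05 − (8.314×333)/(2×96500) × (2.659) = 1.050 − 0.038 = 1.012 V.

1.01 V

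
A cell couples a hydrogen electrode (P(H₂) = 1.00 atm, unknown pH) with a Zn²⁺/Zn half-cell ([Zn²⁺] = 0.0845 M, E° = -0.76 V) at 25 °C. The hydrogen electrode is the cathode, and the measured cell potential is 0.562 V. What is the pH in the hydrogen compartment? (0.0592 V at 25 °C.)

E°_cell = 0.76 V and n = 2.
log Q = n(E° − E)/0.0592 = 2×(0.76 − 0.562)/0.0592 = 6.689.
With Q = [Zn²⁺]·P(H₂) / [H⁺]^2, solving for [H⁺] gives log[H⁺] = -3.881, so pH = 3.88.

pH = 3.88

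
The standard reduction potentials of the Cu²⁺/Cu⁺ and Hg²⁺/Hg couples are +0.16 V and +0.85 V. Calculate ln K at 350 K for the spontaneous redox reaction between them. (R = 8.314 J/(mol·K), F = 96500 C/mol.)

ln K = 45.8

E°_cell = +0.85 − (+0.16) = 0.69 V, with n = 2 electrons transferred.
At equilibrium E = 0, so the Nernst equation gives ln K = nFE°/RT = (2)(96500)(0.69)/((8.314)(350)) = 45.76.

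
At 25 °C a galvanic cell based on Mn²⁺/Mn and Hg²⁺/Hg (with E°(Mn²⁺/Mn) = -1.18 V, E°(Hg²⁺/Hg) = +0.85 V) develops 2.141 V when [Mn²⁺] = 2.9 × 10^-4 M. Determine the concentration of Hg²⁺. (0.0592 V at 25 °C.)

From the Nernst equation, log Q = n(E° − E)/0.0592 = 2(2.03 − 2.141)/0.0592 = -3.750, so Q = 1.78 × 10^-4.
With Q = [Mn²⁺]/[Hg²⁺] and the known concentrations, [Hg²⁺] in the denominator gives [Hg²⁺] = 1.6 M.

1.6 M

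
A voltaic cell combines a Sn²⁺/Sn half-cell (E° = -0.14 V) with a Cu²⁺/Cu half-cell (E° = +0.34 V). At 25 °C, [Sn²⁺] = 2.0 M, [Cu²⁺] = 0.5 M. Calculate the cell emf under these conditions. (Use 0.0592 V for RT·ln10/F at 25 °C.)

The Cu²⁺/Cu couple has the higher reduction potential and acts as the cathode, so E°_cell = +0.34 − (-0.14) = 0.48 V.
Balancing electrons gives n = 2; the reaction quotient is Q = [Sn²⁺]/[Cu²⁺] = 4.00.
At 25 °C, E = E° − (0.0592/n) log Q = 0.48 − (0.0592/2)(0.602) = 0.480 − 0.018 = 0.462 V.

0.462 V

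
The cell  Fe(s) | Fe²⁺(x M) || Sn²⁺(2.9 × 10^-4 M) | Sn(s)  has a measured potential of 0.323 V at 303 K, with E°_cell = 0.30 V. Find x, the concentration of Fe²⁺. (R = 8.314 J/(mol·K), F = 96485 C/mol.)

From the Nernst equation, ln Q = nF(E° − E)/RT = 2×96485×(0.30 − 0.323)/(8.314×303) = -1.762, so Q = 0.172.
With Q = [Fe²⁺]/[Sn²⁺] and the known concentrations, [Fe²⁺] in the numerator gives [Fe²⁺] = 5 × 10^-5 M.

5 × 10^-5 M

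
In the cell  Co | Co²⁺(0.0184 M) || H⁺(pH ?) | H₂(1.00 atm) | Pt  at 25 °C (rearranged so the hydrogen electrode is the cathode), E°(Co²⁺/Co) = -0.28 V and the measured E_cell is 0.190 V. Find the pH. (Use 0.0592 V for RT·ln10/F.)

pH = 2.39

E°_cell = 0.28 V and n = 2.
log Q = n(E° − E)/0.0592 = 2×(0.28 − 0.190)/0.0592 = 3.041.
With Q = [Co²⁺]·P(H₂) / [H⁺]^2, solving for [H⁺] gives log[H⁺] = -2.388, so pH = 2.39.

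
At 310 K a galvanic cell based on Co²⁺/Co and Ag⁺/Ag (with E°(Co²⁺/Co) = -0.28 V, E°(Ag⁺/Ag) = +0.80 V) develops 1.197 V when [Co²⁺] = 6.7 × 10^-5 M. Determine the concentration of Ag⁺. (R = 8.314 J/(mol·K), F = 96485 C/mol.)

0.65 M

From the Nernst equation, ln Q = nF(E° − E)/RT = 2×96485×(1.08 − 1.197)/(8.314×310) = -8.760, so Q = 1.57 × 10^-4.
With Q = [Co²⁺]/[Ag⁺]^2 and the known concentrations, [Ag⁺]^2 in the denominator gives [Ag⁺] = 0.65 M.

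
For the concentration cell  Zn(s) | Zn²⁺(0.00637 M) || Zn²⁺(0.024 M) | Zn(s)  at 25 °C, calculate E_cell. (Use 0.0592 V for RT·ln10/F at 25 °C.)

Both half-cells are Zn²⁺/Zn, so E°_cell = 0. The concentrated side is the cathode; the cell reaction moves Zn²⁺ from high to low concentration with n = 2.
Q = [Zn²⁺]_dilute/[Zn²⁺]_conc = 0.00637/0.024 = 0.265.
E = 0 − (0.0592/2) log Q = −(0.0592/2)(-0.576) = 0.0170 V.

0.017 V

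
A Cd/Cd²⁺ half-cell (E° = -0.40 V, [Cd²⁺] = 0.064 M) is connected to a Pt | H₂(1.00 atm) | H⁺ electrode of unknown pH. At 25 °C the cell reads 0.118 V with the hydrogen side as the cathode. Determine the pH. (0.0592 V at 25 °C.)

E°_cell = 0.40 V and n = 2.
log Q = n(E° − E)/0.0592 = 2×(0.40 − 0.118)/0.0592 = 9.527.
With Q = [Cd²⁺]·P(H₂) / [H⁺]^2, solving for [H⁺] gives log[H⁺] = -5.360, so pH = 5.36.

pH = 5.36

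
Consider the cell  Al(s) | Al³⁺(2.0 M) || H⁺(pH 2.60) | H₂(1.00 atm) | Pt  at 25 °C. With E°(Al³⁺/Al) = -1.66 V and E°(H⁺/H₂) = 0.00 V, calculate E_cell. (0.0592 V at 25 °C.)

1.50 V

The hydrogen couple is the cathode, so E°_cell = 1.66 V; n = 6.
[H⁺] = 10^(−2.60) = 0.0025 M, and Q = [Al³⁺]^2·P(H₂)^3 / [H⁺]^6 = 1.59 × 10^16.
E = E° − (0.0592/6) log Q = 1.66 − (0.0592/6)(16.202) = 1.500 V.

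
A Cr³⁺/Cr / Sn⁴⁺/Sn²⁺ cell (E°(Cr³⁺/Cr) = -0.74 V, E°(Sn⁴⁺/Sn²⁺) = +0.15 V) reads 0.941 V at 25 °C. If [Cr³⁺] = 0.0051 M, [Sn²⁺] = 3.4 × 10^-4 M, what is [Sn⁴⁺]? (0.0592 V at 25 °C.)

5.3 × 10^-4 M

From the Nernst equation, log Q = n(E° − E)/0.0592 = 6(0.89 − 0.941)/0.0592 = -5.169, so Q = 6.78 × 10^-6.
With Q = [Cr³⁺]^2·[Sn²⁺]^3/[Sn⁴⁺]^3 and the known concentrations, [Sn⁴⁺]^3 in the denominator gives [Sn⁴⁺] = 5.3 × 10^-4 M.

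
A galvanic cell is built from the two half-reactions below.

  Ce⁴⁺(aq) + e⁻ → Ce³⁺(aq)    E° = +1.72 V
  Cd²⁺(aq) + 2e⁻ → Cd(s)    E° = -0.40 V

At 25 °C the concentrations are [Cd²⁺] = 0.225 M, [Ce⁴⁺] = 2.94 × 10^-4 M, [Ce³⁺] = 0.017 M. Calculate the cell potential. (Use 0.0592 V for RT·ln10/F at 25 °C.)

The Ce⁴⁺/Ce³⁺ couple has the higher reduction potential and acts as the cathode, so E°_cell = +1.72 − (-0.40) = 2.12 V.
Balancing electrons gives n = 2; the reaction quotient is Q = [Cd²⁺]·[Ce³⁺]^2/[Ce⁴⁺]^2 = 752.
At 25 °C, E = E° − (0.0592/n) log Q = 2.12 − (0.0592/2)(2.876) = 2.120 − 0.085 = 2.035 V.

2.03 V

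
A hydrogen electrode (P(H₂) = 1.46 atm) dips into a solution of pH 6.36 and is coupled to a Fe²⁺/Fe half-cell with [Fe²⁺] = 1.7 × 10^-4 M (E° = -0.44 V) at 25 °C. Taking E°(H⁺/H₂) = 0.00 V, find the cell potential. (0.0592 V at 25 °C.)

The hydrogen couple is the cathode, so E°_cell = 0.44 V; n = 2.
[H⁺] = 10^(−6.36) = 4.4 × 10^-7 M, and Q = [Fe²⁺]·P(H₂) / [H⁺]^2 = 1.3 × 10^9.
E = E° − (0.0592/2) log Q = 0.44 − (0.0592/2)(9.115) = 0.170 V.

0.17 V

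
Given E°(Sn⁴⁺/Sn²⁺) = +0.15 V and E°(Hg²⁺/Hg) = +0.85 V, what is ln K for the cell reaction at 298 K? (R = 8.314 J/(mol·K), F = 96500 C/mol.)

ln K = 54.5

E°_cell = +0.85 − (+0.15) = 0.70 V, with n = 2 electrons transferred.
At equilibrium E = 0, so the Nernst equation gives ln K = nFE°/RT = (2)(96500)(0.70)/((8.314)(298)) = 54.53.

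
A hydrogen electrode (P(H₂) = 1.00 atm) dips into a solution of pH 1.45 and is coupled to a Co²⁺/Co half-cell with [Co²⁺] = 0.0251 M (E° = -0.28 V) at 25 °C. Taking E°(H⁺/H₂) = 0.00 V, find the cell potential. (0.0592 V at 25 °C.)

The hydrogen couple is the cathode, so E°_cell = 0.28 V; n = 2.
[H⁺] = 10^(−1.45) = 0.035 M, and Q = [Co²⁺]·P(H₂) / [H⁺]^2 = 19.9.
E = E° − (0.0592/2) log Q = 0.28 − (0.0592/2)(1.300) = 0.242 V.

0.24 V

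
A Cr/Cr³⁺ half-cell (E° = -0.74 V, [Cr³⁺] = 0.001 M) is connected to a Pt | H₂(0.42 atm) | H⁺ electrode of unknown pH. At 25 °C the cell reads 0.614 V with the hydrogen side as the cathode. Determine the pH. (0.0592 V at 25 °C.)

E°_cell = 0.74 V and n = 6.
log Q = n(E° − E)/0.0592 = 6×(0.74 − 0.614)/0.0592 = 12.770.
With Q = [Cr³⁺]^2·P(H₂)^3 / [H⁺]^6, solving for [H⁺] gives log[H⁺] = -3.317, so pH = 3.32.

pH = 3.32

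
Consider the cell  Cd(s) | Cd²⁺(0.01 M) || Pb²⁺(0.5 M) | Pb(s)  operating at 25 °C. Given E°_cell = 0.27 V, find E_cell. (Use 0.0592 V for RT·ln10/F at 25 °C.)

Balancing electrons gives n = 2; the reaction quotient is Q = [Cd²⁺]/[Pb²⁺] = 0.0200.
At 25 °C, E = E° − (0.0592/n) log Q = 0.27 − (0.0592/2)(-1.699) = 0.270 + 0.050 = 0.320 V.

0.320 V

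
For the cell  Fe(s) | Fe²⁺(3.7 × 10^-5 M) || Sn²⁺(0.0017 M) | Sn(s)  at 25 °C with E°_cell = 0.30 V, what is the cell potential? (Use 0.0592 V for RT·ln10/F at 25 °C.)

0.349 V

Balancing electrons gives n = 2; the reaction quotient is Q = [Fe²⁺]/[Sn²⁺] = 0.0218.
At 25 °C, E = E° − (0.0592/n) log Q = 0.30 − (0.0592/2)(-1.662) = 0.300 + 0.049 = 0.349 V.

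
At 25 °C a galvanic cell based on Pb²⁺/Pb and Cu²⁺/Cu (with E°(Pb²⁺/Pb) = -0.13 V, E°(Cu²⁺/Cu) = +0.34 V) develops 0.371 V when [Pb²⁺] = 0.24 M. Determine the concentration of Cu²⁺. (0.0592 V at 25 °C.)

1.1 × 10^-4 M

From the Nernst equation, log Q = n(E° − E)/0.0592 = 2(0.47 − 0.371)/0.0592 = 3.345, so Q = 2210.
With Q = [Pb²⁺]/[Cu²⁺] and the known concentrations, [Cu²⁺] in the denominator gives [Cu²⁺] = 1.1 × 10^-4 M.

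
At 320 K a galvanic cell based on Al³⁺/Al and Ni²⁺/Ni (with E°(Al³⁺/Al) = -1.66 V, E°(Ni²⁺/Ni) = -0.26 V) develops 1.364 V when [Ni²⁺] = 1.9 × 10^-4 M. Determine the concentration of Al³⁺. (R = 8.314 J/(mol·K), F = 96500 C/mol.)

1.3 × 10^-4 M

From the Nernst equation, ln Q = nF(E° − E)/RT = 6×96500×(1.40 − 1.364)/(8.314×320) = 7.835, so Q = 2530.
With Q = [Al³⁺]^2/[Ni²⁺]^3 and the known concentrations, [Al³⁺]^2 in the numerator gives [Al³⁺] = 1.3 × 10^-4 M.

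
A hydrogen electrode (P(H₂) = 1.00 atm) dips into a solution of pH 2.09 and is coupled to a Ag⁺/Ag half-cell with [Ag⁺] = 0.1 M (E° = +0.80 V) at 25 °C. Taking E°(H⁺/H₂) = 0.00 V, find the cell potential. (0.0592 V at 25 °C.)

0.86 V

The Ag⁺/Ag couple is the cathode, so E°_cell = 0.80 V; n = 2.
[H⁺] = 10^(−2.09) = 0.0081 M, and Q = [H⁺]^2 / ([Ag⁺]^2·P(H₂)) = 0.00661.
E = E° − (0.0592/2) log Q = 0.80 − (0.0592/2)(-2.180) = 0.865 V.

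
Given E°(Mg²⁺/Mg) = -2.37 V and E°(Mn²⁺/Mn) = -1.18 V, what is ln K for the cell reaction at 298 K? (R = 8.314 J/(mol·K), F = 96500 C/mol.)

E°_cell = -1.18 − (-2.37) = 1.19 V, with n = 2 electrons transferred.
At equilibrium E = 0, so the Nernst equation gives ln K = nFE°/RT = (2)(96500)(1.19)/((8.314)(298)) = 92.70.

ln K = 92.7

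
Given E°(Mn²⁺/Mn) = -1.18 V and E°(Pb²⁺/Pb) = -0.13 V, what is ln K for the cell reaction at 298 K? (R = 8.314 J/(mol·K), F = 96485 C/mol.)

ln K = 81.8

E°_cell = -0.13 − (-1.18) = 1.05 V, with n = 2 electrons transferred.
At equilibrium E = 0, so the Nernst equation gives ln K = nFE°/RT = (2)(96485)(1.05)/((8.314)(298)) = 81.78.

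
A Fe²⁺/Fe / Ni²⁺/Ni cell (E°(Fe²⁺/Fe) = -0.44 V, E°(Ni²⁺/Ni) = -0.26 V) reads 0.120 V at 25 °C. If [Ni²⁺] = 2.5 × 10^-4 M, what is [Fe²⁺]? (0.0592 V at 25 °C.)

From the Nernst equation, log Q = n(E° − E)/0.0592 = 2(0.18 − 0.120)/0.0592 = 2.027, so Q = 106.
With Q = [Fe²⁺]/[Ni²⁺] and the known concentrations, [Fe²⁺] in the numerator gives [Fe²⁺] = 0.027 M.

0.027 M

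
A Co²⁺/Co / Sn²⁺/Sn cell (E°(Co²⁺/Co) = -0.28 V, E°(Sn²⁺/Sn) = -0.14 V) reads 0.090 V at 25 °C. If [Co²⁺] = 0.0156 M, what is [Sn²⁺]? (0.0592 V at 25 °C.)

From the Nernst equation, log Q = n(E° − E)/0.0592 = 2(0.14 − 0.090)/0.0592 = 1.689, so Q = 48.9.
With Q = [Co²⁺]/[Sn²⁺] and the known concentrations, [Sn²⁺] in the denominator gives [Sn²⁺] = 3.2 × 10^-4 M.

3.2 × 10^-4 M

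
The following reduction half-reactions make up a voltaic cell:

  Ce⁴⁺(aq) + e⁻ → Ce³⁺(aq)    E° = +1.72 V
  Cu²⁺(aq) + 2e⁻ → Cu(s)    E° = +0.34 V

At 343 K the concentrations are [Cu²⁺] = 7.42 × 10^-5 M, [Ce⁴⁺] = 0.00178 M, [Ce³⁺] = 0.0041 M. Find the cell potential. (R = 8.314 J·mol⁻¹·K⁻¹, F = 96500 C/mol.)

The Ce⁴⁺/Ce³⁺ couple has the higher reduction potential and acts as the cathode, so E°_cell = +1.72 − (+0.34) = 1.38 V.
Balancing electrons gives n = 2; the reaction quotient is Q = [Cu²⁺]·[Ce³⁺]^2/[Ce⁴⁺]^2 = 3.94 × 10^-4.
E = E° − (RT/nF) ln Q = 1.38 − (8.314×343)/(2×96500) × (-7.840) = 1.380 + 0.116 = 1.496 V.

1.50 V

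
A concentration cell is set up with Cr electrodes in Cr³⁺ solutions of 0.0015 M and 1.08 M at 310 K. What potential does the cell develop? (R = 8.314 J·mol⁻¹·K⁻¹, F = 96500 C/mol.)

0.059 V

Both half-cells are Cr³⁺/Cr, so E°_cell = 0. The concentrated side is the cathode; the cell reaction moves Cr³⁺ from high to low concentration with n = 3.
Q = [Cr³⁺]_dilute/[Cr³⁺]_conc = 0.0015/1.08 = 0.00139.
E = 0 − (RT/nF) ln Q = −((8.314×310)/(3×96500))(-6.579) = 0.0586 V.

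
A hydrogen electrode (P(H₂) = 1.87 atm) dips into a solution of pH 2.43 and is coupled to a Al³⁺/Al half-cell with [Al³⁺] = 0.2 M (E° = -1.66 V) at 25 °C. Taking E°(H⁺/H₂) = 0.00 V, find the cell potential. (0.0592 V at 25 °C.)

The hydrogen couple is the cathode, so E°_cell = 1.66 V; n = 6.
[H⁺] = 10^(−2.43) = 0.0037 M, and Q = [Al³⁺]^2·P(H₂)^3 / [H⁺]^6 = 9.94 × 10^13.
E = E° − (0.0592/6) log Q = 1.66 − (0.0592/6)(13.998) = 1.522 V.

1.52 V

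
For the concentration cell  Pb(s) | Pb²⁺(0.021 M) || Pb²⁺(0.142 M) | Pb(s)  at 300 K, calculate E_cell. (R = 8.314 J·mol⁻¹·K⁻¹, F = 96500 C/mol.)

Both half-cells are Pb²⁺/Pb, so E°_cell = 0. The concentrated side is the cathode; the cell reaction moves Pb²⁺ from high to low concentration with n = 2.
Q = [Pb²⁺]_dilute/[Pb²⁺]_conc = 0.021/0.142 = 0.148.
E = 0 − (RT/nF) ln Q = −((8.314×300)/(2×96500))(-1.911) = 0.0247 V.

0.025 V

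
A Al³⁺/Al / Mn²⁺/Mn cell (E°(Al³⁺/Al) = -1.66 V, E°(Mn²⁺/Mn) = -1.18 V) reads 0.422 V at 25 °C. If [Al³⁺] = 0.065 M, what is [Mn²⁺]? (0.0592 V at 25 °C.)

From the Nernst equation, log Q = n(E° − E)/0.0592 = 6(0.48 − 0.422)/0.0592 = 5.878, so Q = 7.56 × 10^5.
With Q = [Al³⁺]^2/[Mn²⁺]^3 and the known concentrations, [Mn²⁺]^3 in the denominator gives [Mn²⁺] = 0.0018 M.

0.0018 M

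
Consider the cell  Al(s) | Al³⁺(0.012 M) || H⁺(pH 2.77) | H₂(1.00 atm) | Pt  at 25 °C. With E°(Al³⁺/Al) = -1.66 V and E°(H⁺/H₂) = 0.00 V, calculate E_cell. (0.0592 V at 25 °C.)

The hydrogen couple is the cathode, so E°_cell = 1.66 V; n = 6.
[H⁺] = 10^(−2.77) = 0.0017 M, and Q = [Al³⁺]^2·P(H₂)^3 / [H⁺]^6 = 6 × 10^12.
E = E° − (0.0592/6) log Q = 1.66 − (0.0592/6)(12.778) = 1.534 V.

1.53 V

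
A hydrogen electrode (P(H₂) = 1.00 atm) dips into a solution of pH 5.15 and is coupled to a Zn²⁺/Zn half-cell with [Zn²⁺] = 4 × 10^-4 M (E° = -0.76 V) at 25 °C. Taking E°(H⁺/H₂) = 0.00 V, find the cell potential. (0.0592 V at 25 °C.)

0.56 V

The hydrogen couple is the cathode, so E°_cell = 0.76 V; n = 2.
[H⁺] = 10^(−5.15) = 7.1 × 10^-6 M, and Q = [Zn²⁺]·P(H₂) / [H⁺]^2 = 7.98 × 10^6.
E = E° − (0.0592/2) log Q = 0.76 − (0.0592/2)(6.902) = 0.556 V.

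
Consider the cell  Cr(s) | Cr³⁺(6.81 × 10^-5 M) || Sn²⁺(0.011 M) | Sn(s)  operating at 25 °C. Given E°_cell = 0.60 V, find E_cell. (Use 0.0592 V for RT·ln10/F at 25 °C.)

Balancing electrons gives n = 6; the reaction quotient is Q = [Cr³⁺]^2/[Sn²⁺]^3 = 0.00348.
At 25 °C, E = E° − (0.0592/n) log Q = 0.60 − (0.0592/6)(-2.458) = 0.600 + 0.024 = 0.624 V.

0.624 V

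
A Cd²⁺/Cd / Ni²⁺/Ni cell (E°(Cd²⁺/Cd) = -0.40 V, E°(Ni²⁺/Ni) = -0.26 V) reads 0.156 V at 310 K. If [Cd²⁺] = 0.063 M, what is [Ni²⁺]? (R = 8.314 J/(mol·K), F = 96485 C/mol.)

0.21 M

From the Nernst equation, ln Q = nF(E° − E)/RT = 2×96485×(0.14 − 0.156)/(8.314×310) = -1.198, so Q = 0.302.
With Q = [Cd²⁺]/[Ni²⁺] and the known concentrations, [Ni²⁺] in the denominator gives [Ni²⁺] = 0.21 M.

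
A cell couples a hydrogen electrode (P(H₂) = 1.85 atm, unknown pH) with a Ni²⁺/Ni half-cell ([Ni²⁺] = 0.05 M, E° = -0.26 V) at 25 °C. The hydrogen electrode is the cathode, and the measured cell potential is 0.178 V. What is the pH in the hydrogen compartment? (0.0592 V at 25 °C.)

pH = 1.90

E°_cell = 0.26 V and n = 2.
log Q = n(E° − E)/0.0592 = 2×(0.26 − 0.178)/0.0592 = 2.770.
With Q = [Ni²⁺]·P(H₂) / [H⁺]^2, solving for [H⁺] gives log[H⁺] = -1.902, so pH = 1.90.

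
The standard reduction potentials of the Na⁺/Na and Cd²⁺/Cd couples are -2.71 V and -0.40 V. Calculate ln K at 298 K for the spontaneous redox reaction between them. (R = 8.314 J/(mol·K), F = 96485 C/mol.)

E°_cell = -0.40 − (-2.71) = 2.31 V, with n = 2 electrons transferred.
At equilibrium E = 0, so the Nernst equation gives ln K = nFE°/RT = (2)(96485)(2.31)/((8.314)(298)) = 179.92.

ln K = 179.9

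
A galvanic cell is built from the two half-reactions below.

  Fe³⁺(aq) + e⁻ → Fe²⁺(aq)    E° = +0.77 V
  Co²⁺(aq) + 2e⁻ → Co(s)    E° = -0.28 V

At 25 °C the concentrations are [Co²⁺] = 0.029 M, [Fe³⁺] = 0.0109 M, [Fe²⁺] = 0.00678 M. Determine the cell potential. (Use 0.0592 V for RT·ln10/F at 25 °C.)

The Fe³⁺/Fe²⁺ couple has the higher reduction potential and acts as the cathode, so E°_cell = +0.77 − (-0.28) = 1.05 V.
Balancing electrons gives n = 2; the reaction quotient is Q = [Co²⁺]·[Fe²⁺]^2/[Fe³⁺]^2 = 0.0112.
At 25 °C, E = E° − (0.0592/n) log Q = 1.05 − (0.0592/2)(-1.950) = 1.050 + 0.058 = 1.108 V.

1.11 V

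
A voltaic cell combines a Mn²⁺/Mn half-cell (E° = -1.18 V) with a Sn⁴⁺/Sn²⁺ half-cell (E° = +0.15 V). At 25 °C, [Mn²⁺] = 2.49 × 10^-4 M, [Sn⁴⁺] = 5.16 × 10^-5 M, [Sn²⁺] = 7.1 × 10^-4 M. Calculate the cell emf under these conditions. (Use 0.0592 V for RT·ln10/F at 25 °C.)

The Sn⁴⁺/Sn²⁺ couple has the higher reduction potential and acts as the cathode, so E°_cell = +0.15 − (-1.18) = 1.33 V.
Balancing electrons gives n = 2; the reaction quotient is Q = [Mn²⁺]·[Sn²⁺]/[Sn⁴⁺] = 0.00343.
At 25 °C, E = E° − (0.0592/n) log Q = 1.33 − (0.0592/2)(-2.465) = 1.330 + 0.073 = 1.403 V.

1.40 V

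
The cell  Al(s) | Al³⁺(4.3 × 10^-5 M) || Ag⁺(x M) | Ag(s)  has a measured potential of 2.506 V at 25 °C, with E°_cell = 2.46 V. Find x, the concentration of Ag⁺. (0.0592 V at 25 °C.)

0.21 M

From the Nernst equation, log Q = n(E° − E)/0.0592 = 3(2.46 − 2.506)/0.0592 = -2.331, so Q = 0.00467.
With Q = [Al³⁺]/[Ag⁺]^3 and the known concentrations, [Ag⁺]^3 in the denominator gives [Ag⁺] = 0.21 M.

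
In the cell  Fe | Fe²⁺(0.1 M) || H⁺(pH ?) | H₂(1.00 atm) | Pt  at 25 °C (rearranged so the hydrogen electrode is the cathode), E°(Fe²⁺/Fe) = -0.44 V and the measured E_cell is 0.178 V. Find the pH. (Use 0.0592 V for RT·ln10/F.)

E°_cell = 0.44 V and n = 2.
log Q = n(E° − E)/0.0592 = 2×(0.44 − 0.178)/0.0592 = 8.851.
With Q = [Fe²⁺]·P(H₂) / [H⁺]^2, solving for [H⁺] gives log[H⁺] = -4.926, so pH = 4.93.

pH = 4.93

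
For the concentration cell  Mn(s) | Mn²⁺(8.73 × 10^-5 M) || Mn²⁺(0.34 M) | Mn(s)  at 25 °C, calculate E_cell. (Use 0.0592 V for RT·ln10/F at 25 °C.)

0.11 V

Both half-cells are Mn²⁺/Mn, so E°_cell = 0. The concentrated side is the cathode; the cell reaction moves Mn²⁺ from high to low concentration with n = 2.
Q = [Mn²⁺]_dilute/[Mn²⁺]_conc = 8.73 × 10^-5/0.34 = 2.57 × 10^-4.
E = 0 − (0.0592/2) log Q = −(0.0592/2)(-3.590) = 0.1063 V.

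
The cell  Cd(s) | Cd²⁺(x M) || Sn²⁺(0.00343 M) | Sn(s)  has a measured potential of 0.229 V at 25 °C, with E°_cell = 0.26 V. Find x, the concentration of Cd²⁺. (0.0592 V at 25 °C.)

0.038 M

From the Nernst equation, log Q = n(E° − E)/0.0592 = 2(0.26 − 0.229)/0.0592 = 1.047, so Q = 11.2.
With Q = [Cd²⁺]/[Sn²⁺] and the known concentrations, [Cd²⁺] in the numerator gives [Cd²⁺] = 0.038 M.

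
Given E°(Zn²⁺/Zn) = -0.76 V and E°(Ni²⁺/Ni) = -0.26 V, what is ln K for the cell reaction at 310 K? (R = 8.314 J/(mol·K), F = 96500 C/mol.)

E°_cell = -0.26 − (-0.76) = 0.50 V, with n = 2 electrons transferred.
At equilibrium E = 0, so the Nernst equation gives ln K = nFE°/RT = (2)(96500)(0.50)/((8.314)(310)) = 37.44.

ln K = 37.4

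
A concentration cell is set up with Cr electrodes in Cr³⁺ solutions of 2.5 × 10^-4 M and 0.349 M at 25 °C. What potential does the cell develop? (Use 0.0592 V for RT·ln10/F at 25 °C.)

Both half-cells are Cr³⁺/Cr, so E°_cell = 0. The concentrated side is the cathode; the cell reaction moves Cr³⁺ from high to low concentration with n = 3.
Q = [Cr³⁺]_dilute/[Cr³⁺]_conc = 2.5 × 10^-4/0.349 = 7.16 × 10^-4.
E = 0 − (0.0592/3) log Q = −(0.0592/3)(-3.145) = 0.0621 V.

0.062 V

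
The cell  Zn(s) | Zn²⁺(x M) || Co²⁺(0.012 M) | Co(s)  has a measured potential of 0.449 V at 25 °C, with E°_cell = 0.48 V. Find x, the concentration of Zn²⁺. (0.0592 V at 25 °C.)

0.13 M

From the Nernst equation, log Q = n(E° − E)/0.0592 = 2(0.48 − 0.449)/0.0592 = 1.047, so Q = 11.2.
With Q = [Zn²⁺]/[Co²⁺] and the known concentrations, [Zn²⁺] in the numerator gives [Zn²⁺] = 0.13 M.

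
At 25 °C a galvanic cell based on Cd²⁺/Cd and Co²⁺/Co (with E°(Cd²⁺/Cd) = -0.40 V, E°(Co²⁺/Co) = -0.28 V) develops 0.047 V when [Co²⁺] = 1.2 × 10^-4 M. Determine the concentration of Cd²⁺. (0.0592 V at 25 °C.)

0.035 M

From the Nernst equation, log Q = n(E° − E)/0.0592 = 2(0.12 − 0.047)/0.0592 = 2.466, so Q = 293.
With Q = [Cd²⁺]/[Co²⁺] and the known concentrations, [Cd²⁺] in the numerator gives [Cd²⁺] = 0.035 M.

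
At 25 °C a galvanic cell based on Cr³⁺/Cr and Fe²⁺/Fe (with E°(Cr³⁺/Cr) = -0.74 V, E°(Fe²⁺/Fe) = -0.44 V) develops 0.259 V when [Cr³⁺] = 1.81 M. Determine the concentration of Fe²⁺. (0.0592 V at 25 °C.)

0.061 M

From the Nernst equation, log Q = n(E° − E)/0.0592 = 6(0.30 − 0.259)/0.0592 = 4.155, so Q = 1.43 × 10^4.
With Q = [Cr³⁺]^2/[Fe²⁺]^3 and the known concentrations, [Fe²⁺]^3 in the denominator gives [Fe²⁺] = 0.061 M.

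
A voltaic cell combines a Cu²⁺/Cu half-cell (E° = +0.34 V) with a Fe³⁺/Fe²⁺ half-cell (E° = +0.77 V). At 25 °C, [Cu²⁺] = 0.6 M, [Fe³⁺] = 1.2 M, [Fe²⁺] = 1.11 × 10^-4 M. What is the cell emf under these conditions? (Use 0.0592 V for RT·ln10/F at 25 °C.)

The Fe³⁺/Fe²⁺ couple has the higher reduction potential and acts as the cathode, so E°_cell = +0.77 − (+0.34) = 0.43 V.
Balancing electrons gives n = 2; the reaction quotient is Q = [Cu²⁺]·[Fe²⁺]^2/[Fe³⁺]^2 = 5.13 × 10^-9.
At 25 °C, E = E° − (0.0592/n) log Q = 0.43 − (0.0592/2)(-8.290) = 0.430 + 0.245 = 0.675 V.

0.675 V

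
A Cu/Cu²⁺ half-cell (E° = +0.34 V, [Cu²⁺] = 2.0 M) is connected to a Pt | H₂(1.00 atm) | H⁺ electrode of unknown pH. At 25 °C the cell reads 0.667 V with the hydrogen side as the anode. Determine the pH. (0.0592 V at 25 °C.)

pH = 5.37

E°_cell = 0.34 V and n = 2.
log Q = n(E° − E)/0.0592 = 2×(0.34 − 0.667)/0.0592 = -11.047.
With Q = [H⁺]^2 / ([Cu²⁺]·P(H₂)), solving for [H⁺] gives log[H⁺] = -5.373, so pH = 5.37.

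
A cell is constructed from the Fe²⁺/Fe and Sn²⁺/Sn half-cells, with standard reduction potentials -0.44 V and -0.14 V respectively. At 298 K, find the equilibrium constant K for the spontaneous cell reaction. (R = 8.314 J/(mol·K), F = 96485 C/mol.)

E°_cell = -0.14 − (-0.44) = 0.30 V, with n = 2 electrons transferred.
At equilibrium E = 0, so the Nernst equation gives ln K = nFE°/RT = (2)(96485)(0.30)/((8.314)(298)) = 23.37.
K = e^23.37 = 1.4 × 10^10.

1.4 × 10^10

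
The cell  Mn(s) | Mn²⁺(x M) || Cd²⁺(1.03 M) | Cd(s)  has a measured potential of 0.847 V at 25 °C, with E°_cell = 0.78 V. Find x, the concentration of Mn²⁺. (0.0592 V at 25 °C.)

From the Nernst equation, log Q = n(E° − E)/0.0592 = 2(0.78 − 0.847)/0.0592 = -2.264, so Q = 0.00545.
With Q = [Mn²⁺]/[Cd²⁺] and the known concentrations, [Mn²⁺] in the numerator gives [Mn²⁺] = 0.0056 M.

0.0056 M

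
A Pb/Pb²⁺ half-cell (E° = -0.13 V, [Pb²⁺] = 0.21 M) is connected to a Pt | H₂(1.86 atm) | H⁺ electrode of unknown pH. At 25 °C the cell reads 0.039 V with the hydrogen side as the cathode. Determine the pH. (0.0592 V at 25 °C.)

pH = 1.74

E°_cell = 0.13 V and n = 2.
log Q = n(E° − E)/0.0592 = 2×(0.13 − 0.039)/0.0592 = 3.074.
With Q = [Pb²⁺]·P(H₂) / [H⁺]^2, solving for [H⁺] gives log[H⁺] = -1.741, so pH = 1.74.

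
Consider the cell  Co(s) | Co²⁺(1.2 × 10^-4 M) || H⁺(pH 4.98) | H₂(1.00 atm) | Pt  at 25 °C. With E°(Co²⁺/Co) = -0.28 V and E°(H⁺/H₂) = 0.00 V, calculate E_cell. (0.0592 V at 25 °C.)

0.10 V

The hydrogen couple is the cathode, so E°_cell = 0.28 V; n = 2.
[H⁺] = 10^(−4.98) = 1 × 10^-5 M, and Q = [Co²⁺]·P(H₂) / [H⁺]^2 = 1.09 × 10^6.
E = E° − (0.0592/2) log Q = 0.28 − (0.0592/2)(6.039) = 0.101 V.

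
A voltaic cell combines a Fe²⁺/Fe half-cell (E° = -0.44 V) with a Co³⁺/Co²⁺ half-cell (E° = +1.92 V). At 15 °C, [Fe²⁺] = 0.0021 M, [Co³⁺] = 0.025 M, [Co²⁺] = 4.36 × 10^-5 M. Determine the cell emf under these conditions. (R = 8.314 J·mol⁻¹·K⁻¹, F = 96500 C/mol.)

2.59 V

The Co³⁺/Co²⁺ couple has the higher reduction potential and acts as the cathode, so E°_cell = +1.92 − (-0.44) = 2.36 V.
Balancing electrons gives n = 2; the reaction quotient is Q = [Fe²⁺]·[Co²⁺]^2/[Co³⁺]^2 = 6.39 × 10^-9.
E = E° − (RT/nF) ln Q = 2.36 − (8.314×288)/(2×96500) × (-18.869) = 2.360 + 0.234 = 2.594 V.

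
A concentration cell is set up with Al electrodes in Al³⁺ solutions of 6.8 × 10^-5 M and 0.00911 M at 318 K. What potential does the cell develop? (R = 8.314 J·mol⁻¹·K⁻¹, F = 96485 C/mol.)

Both half-cells are Al³⁺/Al, so E°_cell = 0. The concentrated side is the cathode; the cell reaction moves Al³⁺ from high to low concentration with n = 3.
Q = [Al³⁺]_dilute/[Al³⁺]_conc = 6.8 × 10^-5/0.00911 = 0.00746.
E = 0 − (RT/nF) ln Q = −((8.314×318)/(3×96485))(-4.898) = 0.0447 V.

0.045 V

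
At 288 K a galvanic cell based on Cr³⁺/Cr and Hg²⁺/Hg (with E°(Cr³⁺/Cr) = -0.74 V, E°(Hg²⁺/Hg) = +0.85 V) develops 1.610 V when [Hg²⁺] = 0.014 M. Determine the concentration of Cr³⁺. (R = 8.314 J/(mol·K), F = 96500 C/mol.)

From the Nernst equation, ln Q = nF(E° − E)/RT = 6×96500×(1.59 − 1.610)/(8.314×288) = -4.836, so Q = 0.00794.
With Q = [Cr³⁺]^2/[Hg²⁺]^3 and the known concentrations, [Cr³⁺]^2 in the numerator gives [Cr³⁺] = 1.5 × 10^-4 M.

1.5 × 10^-4 M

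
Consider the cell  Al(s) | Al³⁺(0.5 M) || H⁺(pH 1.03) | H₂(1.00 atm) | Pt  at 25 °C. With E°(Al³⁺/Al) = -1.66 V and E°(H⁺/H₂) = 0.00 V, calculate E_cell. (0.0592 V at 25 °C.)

The hydrogen couple is the cathode, so E°_cell = 1.66 V; n = 6.
[H⁺] = 10^(−1.03) = 0.093 M, and Q = [Al³⁺]^2·P(H₂)^3 / [H⁺]^6 = 3.78 × 10^5.
E = E° − (0.0592/6) log Q = 1.66 − (0.0592/6)(5.578) = 1.605 V.

1.60 V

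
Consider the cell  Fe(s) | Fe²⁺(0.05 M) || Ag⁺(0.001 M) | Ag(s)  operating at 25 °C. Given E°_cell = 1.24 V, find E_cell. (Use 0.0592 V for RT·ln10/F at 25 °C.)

Balancing electrons gives n = 2; the reaction quotient is Q = [Fe²⁺]/[Ag⁺]^2 = 5 × 10^4.
At 25 °C, E = E° − (0.0592/n) log Q = 1.24 − (0.0592/2)(4.699) = 1.240 − 0.139 = 1.101 V.

1.10 V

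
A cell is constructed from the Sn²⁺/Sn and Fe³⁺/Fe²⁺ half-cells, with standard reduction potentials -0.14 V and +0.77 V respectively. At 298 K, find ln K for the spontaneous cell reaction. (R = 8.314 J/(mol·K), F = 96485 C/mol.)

E°_cell = +0.77 − (-0.14) = 0.91 V, with n = 2 electrons transferred.
At equilibrium E = 0, so the Nernst equation gives ln K = nFE°/RT = (2)(96485)(0.91)/((8.314)(298)) = 70.88.

ln K = 70.9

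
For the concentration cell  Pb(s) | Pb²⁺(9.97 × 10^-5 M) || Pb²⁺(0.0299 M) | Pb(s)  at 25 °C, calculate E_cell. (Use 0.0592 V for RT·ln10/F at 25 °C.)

0.073 V

Both half-cells are Pb²⁺/Pb, so E°_cell = 0. The concentrated side is the cathode; the cell reaction moves Pb²⁺ from high to low concentration with n = 2.
Q = [Pb²⁺]_dilute/[Pb²⁺]_conc = 9.97 × 10^-5/0.0299 = 0.00333.
E = 0 − (0.0592/2) log Q = −(0.0592/2)(-2.477) = 0.0733 V.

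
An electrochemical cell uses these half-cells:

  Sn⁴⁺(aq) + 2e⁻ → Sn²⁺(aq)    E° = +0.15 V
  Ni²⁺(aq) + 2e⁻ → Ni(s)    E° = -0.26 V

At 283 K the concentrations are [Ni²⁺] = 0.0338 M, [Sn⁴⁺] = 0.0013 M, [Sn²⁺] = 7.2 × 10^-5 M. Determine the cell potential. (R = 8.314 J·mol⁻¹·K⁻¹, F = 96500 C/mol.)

0.487 V

The Sn⁴⁺/Sn²⁺ couple has the higher reduction potential and acts as the cathode, so E°_cell = +0.15 − (-0.26) = 0.41 V.
Balancing electrons gives n = 2; the reaction quotient is Q = [Ni²⁺]·[Sn²⁺]/[Sn⁴⁺] = 0.00187.
E = E° − (RT/nF) ln Q = 0.41 − (8.314×283)/(2×96500) × (-6.281) = 0.410 + 0.077 = 0.487 V.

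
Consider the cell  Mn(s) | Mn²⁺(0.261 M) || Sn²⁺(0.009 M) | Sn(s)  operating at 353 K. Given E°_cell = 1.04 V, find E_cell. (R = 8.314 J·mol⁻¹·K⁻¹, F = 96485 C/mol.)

0.989 V

Balancing electrons gives n = 2; the reaction quotient is Q = [Mn²⁺]/[Sn²⁺] = 29.0.
E = E° − (RT/nF) ln Q = 1.04 − (8.314×353)/(2×96485) × (3.367) = 1.040 − 0.051 = 0.989 V.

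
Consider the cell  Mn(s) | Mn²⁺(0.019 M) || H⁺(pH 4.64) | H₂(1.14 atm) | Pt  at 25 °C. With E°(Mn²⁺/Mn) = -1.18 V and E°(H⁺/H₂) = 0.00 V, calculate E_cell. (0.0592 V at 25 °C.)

0.95 V

The hydrogen couple is the cathode, so E°_cell = 1.18 V; n = 2.
[H⁺] = 10^(−4.64) = 2.3 × 10^-5 M, and Q = [Mn²⁺]·P(H₂) / [H⁺]^2 = 4.13 × 10^7.
E = E° − (0.0592/2) log Q = 1.18 − (0.0592/2)(7.616) = 0.955 V.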